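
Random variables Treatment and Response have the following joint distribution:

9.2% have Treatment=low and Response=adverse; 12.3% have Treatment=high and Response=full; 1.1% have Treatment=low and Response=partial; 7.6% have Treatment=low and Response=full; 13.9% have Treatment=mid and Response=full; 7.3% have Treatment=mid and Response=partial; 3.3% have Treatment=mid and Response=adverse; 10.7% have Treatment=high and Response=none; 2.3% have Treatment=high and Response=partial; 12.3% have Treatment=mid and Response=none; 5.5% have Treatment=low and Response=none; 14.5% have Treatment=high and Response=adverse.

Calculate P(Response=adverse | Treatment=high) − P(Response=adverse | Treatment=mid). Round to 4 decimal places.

0.2746

P(Treatment=high) = 0.107 + 0.023 + 0.123 + 0.145 = 0.398; P(Response=adverse | Treatment=high) = 0.145/0.398 = 0.36432.
P(Treatment=mid) = 0.123 + 0.073 + 0.139 + 0.033 = 0.368; P(Response=adverse | Treatment=mid) = 0.033/0.368 = 0.08967.
Difference = 0.2746.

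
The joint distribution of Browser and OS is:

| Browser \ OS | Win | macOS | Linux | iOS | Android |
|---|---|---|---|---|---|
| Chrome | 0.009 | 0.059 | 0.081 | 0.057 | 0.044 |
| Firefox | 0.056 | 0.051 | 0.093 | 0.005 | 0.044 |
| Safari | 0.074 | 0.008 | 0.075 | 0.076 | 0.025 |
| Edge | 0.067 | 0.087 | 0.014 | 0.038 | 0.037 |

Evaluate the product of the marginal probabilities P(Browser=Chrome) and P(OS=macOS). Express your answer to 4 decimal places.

0.0513

P(Browser=Chrome) = 0.009 + 0.059 + 0.081 + 0.057 + 0.044 = 0.250.
P(OS=macOS) = 0.059 + 0.051 + 0.008 + 0.087 = 0.205.
Product: 0.250 × 0.205 = 0.0513.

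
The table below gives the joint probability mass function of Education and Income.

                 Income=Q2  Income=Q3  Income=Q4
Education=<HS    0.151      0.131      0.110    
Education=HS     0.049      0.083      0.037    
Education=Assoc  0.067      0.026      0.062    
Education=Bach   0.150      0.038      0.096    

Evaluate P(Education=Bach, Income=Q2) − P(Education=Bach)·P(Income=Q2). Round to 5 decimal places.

0.03157

P(Education=Bach) = 0.150 + 0.038 + 0.096 = 0.284.
P(Income=Q2) = 0.151 + 0.049 + 0.067 + 0.150 = 0.417.
P(Education=Bach, Income=Q2) − P(Education=Bach)P(Income=Q2) = 0.150 − 0.284×0.417 = 0.03157.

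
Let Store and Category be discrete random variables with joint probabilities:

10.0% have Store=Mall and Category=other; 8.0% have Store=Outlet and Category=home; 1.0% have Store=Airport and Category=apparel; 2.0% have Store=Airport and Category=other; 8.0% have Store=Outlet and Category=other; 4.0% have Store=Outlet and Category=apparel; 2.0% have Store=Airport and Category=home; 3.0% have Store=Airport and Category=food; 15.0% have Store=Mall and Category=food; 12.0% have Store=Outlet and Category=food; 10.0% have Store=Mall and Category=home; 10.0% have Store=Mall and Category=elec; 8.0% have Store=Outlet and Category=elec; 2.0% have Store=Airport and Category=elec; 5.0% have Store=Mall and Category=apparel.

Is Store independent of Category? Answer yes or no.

Every cell satisfies P(Store,Category) = P(Store)·P(Category). For instance P(Store=Outlet) = 0.400, P(Category=apparel) = 0.100, and 0.400×0.100 = 0.040 matches the joint entry. So Store and Category are independent.

yes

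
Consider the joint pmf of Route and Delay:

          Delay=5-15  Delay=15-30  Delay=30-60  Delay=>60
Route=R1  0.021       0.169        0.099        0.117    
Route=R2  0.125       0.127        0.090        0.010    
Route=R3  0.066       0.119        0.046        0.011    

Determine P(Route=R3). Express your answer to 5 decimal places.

0.24200

P(Route=R3) = 0.066 + 0.119 + 0.046 + 0.011 = 0.242.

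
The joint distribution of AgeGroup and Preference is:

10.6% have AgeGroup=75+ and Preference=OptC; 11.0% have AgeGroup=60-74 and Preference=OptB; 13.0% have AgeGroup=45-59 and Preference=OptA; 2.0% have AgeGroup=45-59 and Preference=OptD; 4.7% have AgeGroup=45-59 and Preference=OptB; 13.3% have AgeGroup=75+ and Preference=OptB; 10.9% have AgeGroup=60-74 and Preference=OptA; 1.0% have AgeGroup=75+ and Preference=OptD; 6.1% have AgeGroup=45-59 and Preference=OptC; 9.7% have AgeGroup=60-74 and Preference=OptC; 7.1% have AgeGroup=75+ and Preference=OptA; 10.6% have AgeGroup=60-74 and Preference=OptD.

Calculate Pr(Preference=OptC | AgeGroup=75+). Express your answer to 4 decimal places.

P(AgeGroup=75+) = 0.071 + 0.133 + 0.106 + 0.010 = 0.320.
P(Preference=OptC | AgeGroup=75+) = 0.106/0.320 = 0.3313.

0.3313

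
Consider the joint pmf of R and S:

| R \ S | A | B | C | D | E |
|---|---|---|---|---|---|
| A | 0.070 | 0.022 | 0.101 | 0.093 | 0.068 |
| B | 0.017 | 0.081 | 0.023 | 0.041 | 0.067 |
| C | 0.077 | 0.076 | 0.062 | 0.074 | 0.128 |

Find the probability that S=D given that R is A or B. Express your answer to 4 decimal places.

P(R=A) = 0.070 + 0.022 + 0.101 + 0.093 + 0.068 = 0.354.
P(R=B) = 0.017 + 0.081 + 0.023 + 0.041 + 0.067 = 0.229.
P(R ∈ {A, B}) = 0.354 + 0.229 = 0.583; P(S=D, R ∈ {A, B}) = 0.093 + 0.041 = 0.134.
P(S=D | R ∈ {A, B}) = 0.134/0.583 = 0.2298.

0.2298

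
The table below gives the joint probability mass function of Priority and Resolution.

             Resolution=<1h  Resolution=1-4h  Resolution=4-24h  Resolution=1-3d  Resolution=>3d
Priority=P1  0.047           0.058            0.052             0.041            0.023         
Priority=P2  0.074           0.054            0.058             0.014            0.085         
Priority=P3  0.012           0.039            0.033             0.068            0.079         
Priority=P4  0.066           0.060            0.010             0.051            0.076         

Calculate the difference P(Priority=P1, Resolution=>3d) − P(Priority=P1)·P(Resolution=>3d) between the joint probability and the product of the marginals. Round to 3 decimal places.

-0.035

P(Priority=P1) = 0.047 + 0.058 + 0.052 + 0.041 + 0.023 = 0.221.
P(Resolution=>3d) = 0.023 + 0.085 + 0.079 + 0.076 = 0.263.
P(Priority=P1, Resolution=>3d) − P(Priority=P1)P(Resolution=>3d) = 0.023 − 0.221×0.263 = -0.035.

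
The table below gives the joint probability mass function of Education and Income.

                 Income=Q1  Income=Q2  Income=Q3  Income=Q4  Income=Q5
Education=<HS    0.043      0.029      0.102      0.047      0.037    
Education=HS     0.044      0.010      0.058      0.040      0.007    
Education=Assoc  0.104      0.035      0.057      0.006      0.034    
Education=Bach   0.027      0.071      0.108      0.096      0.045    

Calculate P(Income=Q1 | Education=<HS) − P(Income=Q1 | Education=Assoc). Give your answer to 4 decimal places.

-0.2740

P(Education=<HS) = 0.043 + 0.029 + 0.102 + 0.047 + 0.037 = 0.258; P(Income=Q1 | Education=<HS) = 0.043/0.258 = 0.16667.
P(Education=Assoc) = 0.104 + 0.035 + 0.057 + 0.006 + 0.034 = 0.236; P(Income=Q1 | Education=Assoc) = 0.104/0.236 = 0.44068.
Difference = -0.2740.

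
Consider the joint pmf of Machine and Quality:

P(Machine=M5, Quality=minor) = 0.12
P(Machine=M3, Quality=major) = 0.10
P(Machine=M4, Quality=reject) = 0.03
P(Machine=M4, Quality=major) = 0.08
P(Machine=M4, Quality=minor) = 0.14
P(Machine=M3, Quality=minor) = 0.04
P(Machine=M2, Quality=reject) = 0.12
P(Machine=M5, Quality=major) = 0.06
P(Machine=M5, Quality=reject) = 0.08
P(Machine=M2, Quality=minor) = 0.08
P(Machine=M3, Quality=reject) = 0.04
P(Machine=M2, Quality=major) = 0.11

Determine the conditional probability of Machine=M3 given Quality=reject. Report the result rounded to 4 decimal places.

0.1481

P(Quality=reject) = 0.12 + 0.04 + 0.03 + 0.08 = 0.27.
P(Machine=M3 | Quality=reject) = 0.04/0.27 = 0.1481.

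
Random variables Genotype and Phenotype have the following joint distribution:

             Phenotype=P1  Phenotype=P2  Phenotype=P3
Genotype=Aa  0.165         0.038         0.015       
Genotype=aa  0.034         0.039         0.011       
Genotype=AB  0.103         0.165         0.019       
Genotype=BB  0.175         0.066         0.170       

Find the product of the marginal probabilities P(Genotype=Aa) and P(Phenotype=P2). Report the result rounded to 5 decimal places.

0.06714

P(Genotype=Aa) = 0.165 + 0.038 + 0.015 = 0.218.
P(Phenotype=P2) = 0.038 + 0.039 + 0.165 + 0.066 = 0.308.
Product: 0.218 × 0.308 = 0.06714.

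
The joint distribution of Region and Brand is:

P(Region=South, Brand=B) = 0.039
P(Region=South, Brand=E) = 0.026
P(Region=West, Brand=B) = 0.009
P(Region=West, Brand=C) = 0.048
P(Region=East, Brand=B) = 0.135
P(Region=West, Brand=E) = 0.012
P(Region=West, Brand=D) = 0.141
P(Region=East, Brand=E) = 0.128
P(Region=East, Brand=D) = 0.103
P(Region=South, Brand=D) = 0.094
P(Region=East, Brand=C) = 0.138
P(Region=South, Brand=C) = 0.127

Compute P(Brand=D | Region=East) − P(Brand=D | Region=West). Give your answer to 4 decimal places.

P(Region=East) = 0.135 + 0.138 + 0.103 + 0.128 = 0.504; P(Brand=D | Region=East) = 0.103/0.504 = 0.20437.
P(Region=West) = 0.009 + 0.048 + 0.141 + 0.012 = 0.210; P(Brand=D | Region=West) = 0.141/0.210 = 0.67143.
Difference = -0.4671.

-0.4671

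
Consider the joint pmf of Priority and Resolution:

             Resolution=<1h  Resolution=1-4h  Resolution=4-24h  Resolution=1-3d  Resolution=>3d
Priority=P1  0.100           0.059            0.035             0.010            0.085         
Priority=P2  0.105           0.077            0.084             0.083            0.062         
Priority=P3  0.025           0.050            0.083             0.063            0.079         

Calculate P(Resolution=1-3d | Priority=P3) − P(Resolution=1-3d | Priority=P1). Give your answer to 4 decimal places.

P(Priority=P3) = 0.025 + 0.050 + 0.083 + 0.063 + 0.079 = 0.300; P(Resolution=1-3d | Priority=P3) = 0.063/0.300 = 0.21000.
P(Priority=P1) = 0.100 + 0.059 + 0.035 + 0.010 + 0.085 = 0.289; P(Resolution=1-3d | Priority=P1) = 0.010/0.289 = 0.03460.
Difference = 0.1754.

0.1754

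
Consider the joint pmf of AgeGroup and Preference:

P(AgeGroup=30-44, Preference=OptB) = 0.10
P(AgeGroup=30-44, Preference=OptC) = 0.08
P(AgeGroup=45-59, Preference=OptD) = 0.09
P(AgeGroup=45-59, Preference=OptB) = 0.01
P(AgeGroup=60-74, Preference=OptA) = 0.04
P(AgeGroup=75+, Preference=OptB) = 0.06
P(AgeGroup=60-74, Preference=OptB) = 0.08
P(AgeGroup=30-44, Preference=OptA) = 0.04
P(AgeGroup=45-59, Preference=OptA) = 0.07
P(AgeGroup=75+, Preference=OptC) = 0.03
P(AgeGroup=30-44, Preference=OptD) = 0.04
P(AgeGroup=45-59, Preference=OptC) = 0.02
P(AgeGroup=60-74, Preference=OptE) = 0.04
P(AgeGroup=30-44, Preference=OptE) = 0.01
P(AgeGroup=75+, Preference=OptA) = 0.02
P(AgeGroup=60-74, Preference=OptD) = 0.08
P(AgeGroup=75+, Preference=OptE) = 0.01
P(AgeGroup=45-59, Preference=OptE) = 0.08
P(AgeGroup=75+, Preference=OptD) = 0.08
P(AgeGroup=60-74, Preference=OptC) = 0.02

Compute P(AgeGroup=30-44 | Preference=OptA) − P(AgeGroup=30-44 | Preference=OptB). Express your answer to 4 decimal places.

-0.1647

P(Preference=OptA) = 0.04 + 0.07 + 0.04 + 0.02 = 0.17; P(AgeGroup=30-44 | Preference=OptA) = 0.04/0.17 = 0.23529.
P(Preference=OptB) = 0.10 + 0.01 + 0.08 + 0.06 = 0.25; P(AgeGroup=30-44 | Preference=OptB) = 0.10/0.25 = 0.40000.
Difference = -0.1647.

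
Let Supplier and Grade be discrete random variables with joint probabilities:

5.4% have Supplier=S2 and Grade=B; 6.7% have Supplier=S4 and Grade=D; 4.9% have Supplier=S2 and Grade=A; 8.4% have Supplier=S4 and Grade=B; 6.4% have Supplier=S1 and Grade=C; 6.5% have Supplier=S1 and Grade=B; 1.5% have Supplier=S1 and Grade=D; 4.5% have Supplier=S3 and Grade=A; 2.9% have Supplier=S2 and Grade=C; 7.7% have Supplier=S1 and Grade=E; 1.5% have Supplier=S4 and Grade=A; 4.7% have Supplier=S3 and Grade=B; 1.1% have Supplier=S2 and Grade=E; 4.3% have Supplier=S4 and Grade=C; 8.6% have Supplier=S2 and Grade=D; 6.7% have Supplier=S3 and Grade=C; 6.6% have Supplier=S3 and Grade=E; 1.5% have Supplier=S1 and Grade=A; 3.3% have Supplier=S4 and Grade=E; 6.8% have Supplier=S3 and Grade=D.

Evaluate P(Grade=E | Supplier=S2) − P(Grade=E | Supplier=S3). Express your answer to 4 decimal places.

P(Supplier=S2) = 0.049 + 0.054 + 0.029 + 0.086 + 0.011 = 0.229; P(Grade=E | Supplier=S2) = 0.011/0.229 = 0.04803.
P(Supplier=S3) = 0.045 + 0.047 + 0.067 + 0.068 + 0.066 = 0.293; P(Grade=E | Supplier=S3) = 0.066/0.293 = 0.22526.
Difference = -0.1772.

-0.1772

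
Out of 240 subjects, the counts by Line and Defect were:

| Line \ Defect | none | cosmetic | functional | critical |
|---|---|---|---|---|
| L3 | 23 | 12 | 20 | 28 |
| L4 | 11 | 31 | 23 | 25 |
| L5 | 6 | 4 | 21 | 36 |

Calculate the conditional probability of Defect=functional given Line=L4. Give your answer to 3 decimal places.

Total with Line=L4: 11 + 31 + 23 + 25 = 90.
P(Defect=functional | Line=L4) = 23/90 = 0.256.

0.256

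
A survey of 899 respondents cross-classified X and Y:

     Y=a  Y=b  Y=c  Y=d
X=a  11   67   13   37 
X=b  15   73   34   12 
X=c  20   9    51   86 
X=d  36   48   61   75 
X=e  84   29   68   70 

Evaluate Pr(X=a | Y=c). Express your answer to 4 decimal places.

Total with Y=c: 13 + 34 + 51 + 61 + 68 = 227.
P(X=a | Y=c) = 13/227 = 0.0573.

0.0573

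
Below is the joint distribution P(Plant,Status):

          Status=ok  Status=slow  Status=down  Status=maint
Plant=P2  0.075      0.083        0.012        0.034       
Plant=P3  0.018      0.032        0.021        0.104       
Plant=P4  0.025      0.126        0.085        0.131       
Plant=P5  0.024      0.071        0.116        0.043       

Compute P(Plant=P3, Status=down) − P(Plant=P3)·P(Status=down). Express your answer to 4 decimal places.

P(Plant=P3) = 0.018 + 0.032 + 0.021 + 0.104 = 0.175.
P(Status=down) = 0.012 + 0.021 + 0.085 + 0.116 = 0.234.
P(Plant=P3, Status=down) − P(Plant=P3)P(Status=down) = 0.021 − 0.175×0.234 = -0.0200.

-0.0200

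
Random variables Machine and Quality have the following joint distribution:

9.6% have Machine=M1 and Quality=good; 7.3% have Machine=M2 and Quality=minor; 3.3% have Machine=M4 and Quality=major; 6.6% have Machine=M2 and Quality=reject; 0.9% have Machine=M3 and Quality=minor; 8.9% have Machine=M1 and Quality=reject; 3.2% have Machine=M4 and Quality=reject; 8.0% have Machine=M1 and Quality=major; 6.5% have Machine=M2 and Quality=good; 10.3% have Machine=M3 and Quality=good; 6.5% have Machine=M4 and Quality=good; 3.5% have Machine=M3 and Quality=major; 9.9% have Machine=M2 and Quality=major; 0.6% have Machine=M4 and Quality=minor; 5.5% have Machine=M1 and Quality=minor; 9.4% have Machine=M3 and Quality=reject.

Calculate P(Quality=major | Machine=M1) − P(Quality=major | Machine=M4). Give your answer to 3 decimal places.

P(Machine=M1) = 0.096 + 0.055 + 0.080 + 0.089 = 0.320; P(Quality=major | Machine=M1) = 0.080/0.320 = 0.2500.
P(Machine=M4) = 0.065 + 0.006 + 0.033 + 0.032 = 0.136; P(Quality=major | Machine=M4) = 0.033/0.136 = 0.2426.
Difference = 0.007.

0.007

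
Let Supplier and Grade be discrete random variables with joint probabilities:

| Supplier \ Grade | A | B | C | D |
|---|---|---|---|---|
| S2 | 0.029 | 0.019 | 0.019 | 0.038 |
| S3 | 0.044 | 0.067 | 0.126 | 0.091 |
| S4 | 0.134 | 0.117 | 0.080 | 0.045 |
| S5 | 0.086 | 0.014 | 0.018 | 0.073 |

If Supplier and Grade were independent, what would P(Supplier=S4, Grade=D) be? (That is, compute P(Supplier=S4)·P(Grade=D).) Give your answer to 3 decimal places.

P(Supplier=S4) = 0.134 + 0.117 + 0.080 + 0.045 = 0.376.
P(Grade=D) = 0.038 + 0.091 + 0.045 + 0.073 = 0.247.
Product: 0.376 × 0.247 = 0.093.

0.093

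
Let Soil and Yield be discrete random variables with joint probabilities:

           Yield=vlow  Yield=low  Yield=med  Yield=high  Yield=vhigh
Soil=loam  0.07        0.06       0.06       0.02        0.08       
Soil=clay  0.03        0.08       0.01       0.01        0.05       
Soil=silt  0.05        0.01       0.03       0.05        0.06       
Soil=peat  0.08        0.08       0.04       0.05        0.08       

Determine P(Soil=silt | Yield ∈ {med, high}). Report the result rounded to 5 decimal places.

0.29630

P(Yield=med) = 0.06 + 0.01 + 0.03 + 0.04 = 0.14.
P(Yield=high) = 0.02 + 0.01 + 0.05 + 0.05 = 0.13.
P(Yield ∈ {med, high}) = 0.14 + 0.13 = 0.27; P(Soil=silt, Yield ∈ {med, high}) = 0.03 + 0.05 = 0.08.
P(Soil=silt | Yield ∈ {med, high}) = 0.08/0.27 = 0.29630.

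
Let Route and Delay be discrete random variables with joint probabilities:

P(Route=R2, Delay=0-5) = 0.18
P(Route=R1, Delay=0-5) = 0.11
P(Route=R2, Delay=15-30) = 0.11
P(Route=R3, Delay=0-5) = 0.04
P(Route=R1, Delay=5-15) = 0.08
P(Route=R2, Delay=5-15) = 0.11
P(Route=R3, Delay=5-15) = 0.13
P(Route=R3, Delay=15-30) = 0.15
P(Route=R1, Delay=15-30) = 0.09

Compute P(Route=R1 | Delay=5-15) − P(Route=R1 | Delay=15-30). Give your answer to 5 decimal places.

P(Delay=5-15) = 0.08 + 0.11 + 0.13 = 0.32; P(Route=R1 | Delay=5-15) = 0.08/0.32 = 0.250000.
P(Delay=15-30) = 0.09 + 0.11 + 0.15 = 0.35; P(Route=R1 | Delay=15-30) = 0.09/0.35 = 0.257143.
Difference = -0.00714.

-0.00714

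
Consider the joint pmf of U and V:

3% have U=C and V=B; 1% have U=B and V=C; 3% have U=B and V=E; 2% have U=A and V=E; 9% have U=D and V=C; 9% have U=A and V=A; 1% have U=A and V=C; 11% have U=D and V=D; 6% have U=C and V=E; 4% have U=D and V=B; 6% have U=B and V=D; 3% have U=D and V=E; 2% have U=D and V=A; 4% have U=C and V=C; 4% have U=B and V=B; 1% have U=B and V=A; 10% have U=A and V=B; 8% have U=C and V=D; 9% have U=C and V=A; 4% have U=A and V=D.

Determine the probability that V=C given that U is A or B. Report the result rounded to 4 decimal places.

P(U=A) = 0.09 + 0.10 + 0.01 + 0.04 + 0.02 = 0.26.
P(U=B) = 0.01 + 0.04 + 0.01 + 0.06 + 0.03 = 0.15.
P(U ∈ {A, B}) = 0.26 + 0.15 = 0.41; P(V=C, U ∈ {A, B}) = 0.01 + 0.01 = 0.02.
P(V=C | U ∈ {A, B}) = 0.02/0.41 = 0.0488.

0.0488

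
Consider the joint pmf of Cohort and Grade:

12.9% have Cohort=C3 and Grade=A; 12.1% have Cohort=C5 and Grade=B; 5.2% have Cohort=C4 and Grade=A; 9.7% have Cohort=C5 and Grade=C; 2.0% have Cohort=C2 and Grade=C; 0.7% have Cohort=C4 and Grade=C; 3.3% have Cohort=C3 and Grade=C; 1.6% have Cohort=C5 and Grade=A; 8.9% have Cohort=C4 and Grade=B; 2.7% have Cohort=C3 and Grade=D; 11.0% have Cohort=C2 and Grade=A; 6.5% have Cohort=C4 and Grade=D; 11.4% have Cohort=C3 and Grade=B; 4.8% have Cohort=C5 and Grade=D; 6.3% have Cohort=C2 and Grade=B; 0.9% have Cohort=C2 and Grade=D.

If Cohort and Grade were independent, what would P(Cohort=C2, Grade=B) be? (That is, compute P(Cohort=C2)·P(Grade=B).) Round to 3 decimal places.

0.078

P(Cohort=C2) = 0.110 + 0.063 + 0.020 + 0.009 = 0.202.
P(Grade=B) = 0.063 + 0.114 + 0.089 + 0.121 = 0.387.
Product: 0.202 × 0.387 = 0.078.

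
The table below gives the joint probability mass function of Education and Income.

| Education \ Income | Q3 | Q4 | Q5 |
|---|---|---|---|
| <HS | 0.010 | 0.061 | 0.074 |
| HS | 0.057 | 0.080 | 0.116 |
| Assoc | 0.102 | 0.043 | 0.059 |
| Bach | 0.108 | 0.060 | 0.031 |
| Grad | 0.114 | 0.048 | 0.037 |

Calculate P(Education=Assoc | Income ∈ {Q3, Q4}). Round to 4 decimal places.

0.2123

P(Income=Q3) = 0.010 + 0.057 + 0.102 + 0.108 + 0.114 = 0.391.
P(Income=Q4) = 0.061 + 0.080 + 0.043 + 0.060 + 0.048 = 0.292.
P(Income ∈ {Q3, Q4}) = 0.391 + 0.292 = 0.683; P(Education=Assoc, Income ∈ {Q3, Q4}) = 0.102 + 0.043 = 0.145.
P(Education=Assoc | Income ∈ {Q3, Q4}) = 0.145/0.683 = 0.2123.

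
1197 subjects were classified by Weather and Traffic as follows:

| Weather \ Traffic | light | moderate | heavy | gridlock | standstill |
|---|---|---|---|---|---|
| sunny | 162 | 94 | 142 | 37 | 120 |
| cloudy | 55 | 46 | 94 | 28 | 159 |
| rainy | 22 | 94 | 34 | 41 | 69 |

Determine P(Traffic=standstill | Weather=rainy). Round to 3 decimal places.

0.265

Total with Weather=rainy: 22 + 94 + 34 + 41 + 69 = 260.
P(Traffic=standstill | Weather=rainy) = 69/260 = 0.265.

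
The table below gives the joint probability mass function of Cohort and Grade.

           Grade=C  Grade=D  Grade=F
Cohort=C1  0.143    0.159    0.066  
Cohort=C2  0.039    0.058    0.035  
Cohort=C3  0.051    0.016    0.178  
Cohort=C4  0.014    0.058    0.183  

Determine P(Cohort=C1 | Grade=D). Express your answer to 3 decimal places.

P(Grade=D) = 0.159 + 0.058 + 0.016 + 0.058 = 0.291.
P(Cohort=C1 | Grade=D) = 0.159/0.291 = 0.546.

0.546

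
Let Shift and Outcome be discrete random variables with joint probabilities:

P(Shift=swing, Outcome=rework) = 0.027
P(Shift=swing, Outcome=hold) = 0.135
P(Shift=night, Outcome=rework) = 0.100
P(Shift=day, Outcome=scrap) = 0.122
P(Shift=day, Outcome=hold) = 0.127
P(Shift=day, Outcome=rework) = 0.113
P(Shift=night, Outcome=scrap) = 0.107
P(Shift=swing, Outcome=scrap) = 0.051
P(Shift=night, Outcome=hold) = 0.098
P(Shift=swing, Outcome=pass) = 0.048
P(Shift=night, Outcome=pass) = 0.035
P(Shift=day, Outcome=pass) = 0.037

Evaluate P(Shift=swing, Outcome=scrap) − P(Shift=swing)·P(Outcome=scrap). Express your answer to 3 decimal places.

-0.022

P(Shift=swing) = 0.048 + 0.027 + 0.051 + 0.135 = 0.261.
P(Outcome=scrap) = 0.122 + 0.051 + 0.107 = 0.280.
P(Shift=swing, Outcome=scrap) − P(Shift=swing)P(Outcome=scrap) = 0.051 − 0.261×0.280 = -0.022.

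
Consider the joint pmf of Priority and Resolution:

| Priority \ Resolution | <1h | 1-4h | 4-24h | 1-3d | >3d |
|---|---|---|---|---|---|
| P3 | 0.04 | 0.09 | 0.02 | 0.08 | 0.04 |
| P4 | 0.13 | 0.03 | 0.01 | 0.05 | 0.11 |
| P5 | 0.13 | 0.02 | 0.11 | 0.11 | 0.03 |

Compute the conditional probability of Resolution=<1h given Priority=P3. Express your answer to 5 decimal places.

0.14815

P(Priority=P3) = 0.04 + 0.09 + 0.02 + 0.08 + 0.04 = 0.27.
P(Resolution=<1h | Priority=P3) = 0.04/0.27 = 0.14815.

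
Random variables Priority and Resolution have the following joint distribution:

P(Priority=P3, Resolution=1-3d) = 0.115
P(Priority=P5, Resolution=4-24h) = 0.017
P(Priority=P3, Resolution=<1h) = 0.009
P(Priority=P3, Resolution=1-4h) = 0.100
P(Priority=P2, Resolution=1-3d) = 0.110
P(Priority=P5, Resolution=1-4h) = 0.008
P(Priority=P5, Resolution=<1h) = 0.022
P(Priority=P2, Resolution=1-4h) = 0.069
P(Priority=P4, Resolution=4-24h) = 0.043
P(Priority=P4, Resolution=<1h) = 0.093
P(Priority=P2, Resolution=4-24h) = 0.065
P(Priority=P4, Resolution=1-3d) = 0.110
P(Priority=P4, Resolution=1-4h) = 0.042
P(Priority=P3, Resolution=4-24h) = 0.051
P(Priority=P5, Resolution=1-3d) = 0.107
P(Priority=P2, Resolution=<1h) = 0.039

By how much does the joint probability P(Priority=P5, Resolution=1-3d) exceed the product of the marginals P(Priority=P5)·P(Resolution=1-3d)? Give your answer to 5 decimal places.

0.03893

P(Priority=P5) = 0.022 + 0.008 + 0.017 + 0.107 = 0.154.
P(Resolution=1-3d) = 0.110 + 0.115 + 0.110 + 0.107 = 0.442.
P(Priority=P5, Resolution=1-3d) − P(Priority=P5)P(Resolution=1-3d) = 0.107 − 0.154×0.442 = 0.03893.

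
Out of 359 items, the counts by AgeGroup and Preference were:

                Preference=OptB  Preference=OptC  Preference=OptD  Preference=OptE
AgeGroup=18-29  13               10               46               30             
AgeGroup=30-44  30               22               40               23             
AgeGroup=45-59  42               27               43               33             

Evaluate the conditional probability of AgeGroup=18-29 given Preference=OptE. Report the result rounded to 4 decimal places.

Total with Preference=OptE: 30 + 23 + 33 = 86.
P(AgeGroup=18-29 | Preference=OptE) = 30/86 = 0.3488.

0.3488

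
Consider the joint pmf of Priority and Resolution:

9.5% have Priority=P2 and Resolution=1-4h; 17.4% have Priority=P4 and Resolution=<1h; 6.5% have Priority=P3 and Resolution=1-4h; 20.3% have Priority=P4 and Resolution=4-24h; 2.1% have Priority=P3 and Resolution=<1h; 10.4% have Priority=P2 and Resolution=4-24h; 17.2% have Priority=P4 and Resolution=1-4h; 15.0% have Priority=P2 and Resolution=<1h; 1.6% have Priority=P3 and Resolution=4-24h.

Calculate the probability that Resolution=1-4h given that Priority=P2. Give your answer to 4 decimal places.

0.2722

P(Priority=P2) = 0.150 + 0.095 + 0.104 = 0.349.
P(Resolution=1-4h | Priority=P2) = 0.095/0.349 = 0.2722.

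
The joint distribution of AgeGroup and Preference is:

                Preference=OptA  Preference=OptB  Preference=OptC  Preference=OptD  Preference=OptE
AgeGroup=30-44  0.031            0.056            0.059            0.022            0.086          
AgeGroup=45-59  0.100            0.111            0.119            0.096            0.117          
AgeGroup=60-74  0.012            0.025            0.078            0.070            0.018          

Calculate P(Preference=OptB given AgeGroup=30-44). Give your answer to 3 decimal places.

0.220

P(AgeGroup=30-44) = 0.031 + 0.056 + 0.059 + 0.022 + 0.086 = 0.254.
P(Preference=OptB | AgeGroup=30-44) = 0.056/0.254 = 0.220.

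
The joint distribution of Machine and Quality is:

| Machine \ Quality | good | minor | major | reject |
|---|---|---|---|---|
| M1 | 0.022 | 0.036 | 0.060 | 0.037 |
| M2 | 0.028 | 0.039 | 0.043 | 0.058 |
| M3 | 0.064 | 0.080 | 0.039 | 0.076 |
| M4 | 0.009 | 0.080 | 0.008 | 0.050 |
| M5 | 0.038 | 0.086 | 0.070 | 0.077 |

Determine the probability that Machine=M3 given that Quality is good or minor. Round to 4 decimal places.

P(Quality=good) = 0.022 + 0.028 + 0.064 + 0.009 + 0.038 = 0.161.
P(Quality=minor) = 0.036 + 0.039 + 0.080 + 0.080 + 0.086 = 0.321.
P(Quality ∈ {good, minor}) = 0.161 + 0.321 = 0.482; P(Machine=M3, Quality ∈ {good, minor}) = 0.064 + 0.080 = 0.144.
P(Machine=M3 | Quality ∈ {good, minor}) = 0.144/0.482 = 0.2988.

0.2988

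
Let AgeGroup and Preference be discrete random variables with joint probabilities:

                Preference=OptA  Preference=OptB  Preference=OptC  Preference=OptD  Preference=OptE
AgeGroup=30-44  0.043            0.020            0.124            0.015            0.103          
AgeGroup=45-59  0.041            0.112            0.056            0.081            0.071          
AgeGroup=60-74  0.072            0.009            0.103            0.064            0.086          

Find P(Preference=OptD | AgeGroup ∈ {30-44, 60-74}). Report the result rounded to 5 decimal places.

0.12363

P(AgeGroup=30-44) = 0.043 + 0.020 + 0.124 + 0.015 + 0.103 = 0.305.
P(AgeGroup=60-74) = 0.072 + 0.009 + 0.103 + 0.064 + 0.086 = 0.334.
P(AgeGroup ∈ {30-44, 60-74}) = 0.305 + 0.334 = 0.639; P(Preference=OptD, AgeGroup ∈ {30-44, 60-74}) = 0.015 + 0.064 = 0.079.
P(Preference=OptD | AgeGroup ∈ {30-44, 60-74}) = 0.079/0.639 = 0.12363.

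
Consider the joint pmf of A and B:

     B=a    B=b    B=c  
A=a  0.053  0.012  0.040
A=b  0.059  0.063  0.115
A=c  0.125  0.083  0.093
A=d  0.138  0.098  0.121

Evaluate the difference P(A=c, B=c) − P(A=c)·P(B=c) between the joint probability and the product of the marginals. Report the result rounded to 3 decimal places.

-0.018

P(A=c) = 0.125 + 0.083 + 0.093 = 0.301.
P(B=c) = 0.040 + 0.115 + 0.093 + 0.121 = 0.369.
P(A=c, B=c) − P(A=c)P(B=c) = 0.093 − 0.301×0.369 = -0.018.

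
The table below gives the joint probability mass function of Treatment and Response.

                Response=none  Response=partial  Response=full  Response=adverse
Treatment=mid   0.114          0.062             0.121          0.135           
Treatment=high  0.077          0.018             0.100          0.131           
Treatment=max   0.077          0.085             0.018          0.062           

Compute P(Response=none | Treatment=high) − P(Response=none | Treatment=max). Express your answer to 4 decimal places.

-0.0820

P(Treatment=high) = 0.077 + 0.018 + 0.100 + 0.131 = 0.326; P(Response=none | Treatment=high) = 0.077/0.326 = 0.23620.
P(Treatment=max) = 0.077 + 0.085 + 0.018 + 0.062 = 0.242; P(Response=none | Treatment=max) = 0.077/0.242 = 0.31818.
Difference = -0.0820.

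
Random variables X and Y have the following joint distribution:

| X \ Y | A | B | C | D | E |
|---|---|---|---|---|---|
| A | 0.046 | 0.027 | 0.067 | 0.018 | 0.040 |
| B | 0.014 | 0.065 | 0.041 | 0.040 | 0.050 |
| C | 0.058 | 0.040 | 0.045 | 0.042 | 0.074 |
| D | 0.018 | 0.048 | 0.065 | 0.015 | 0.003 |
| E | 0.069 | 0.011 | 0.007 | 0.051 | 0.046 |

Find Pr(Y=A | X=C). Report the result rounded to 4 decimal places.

0.2239

P(X=C) = 0.058 + 0.040 + 0.045 + 0.042 + 0.074 = 0.259.
P(Y=A | X=C) = 0.058/0.259 = 0.2239.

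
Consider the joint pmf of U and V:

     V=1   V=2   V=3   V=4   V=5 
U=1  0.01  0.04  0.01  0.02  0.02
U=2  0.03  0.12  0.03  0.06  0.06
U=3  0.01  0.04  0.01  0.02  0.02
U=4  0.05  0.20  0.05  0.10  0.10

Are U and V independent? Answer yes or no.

yes

Every cell satisfies P(U,V) = P(U)·P(V). For instance P(U=3) = 0.10, P(V=2) = 0.40, and 0.10×0.40 = 0.04 matches the joint entry. So U and V are independent.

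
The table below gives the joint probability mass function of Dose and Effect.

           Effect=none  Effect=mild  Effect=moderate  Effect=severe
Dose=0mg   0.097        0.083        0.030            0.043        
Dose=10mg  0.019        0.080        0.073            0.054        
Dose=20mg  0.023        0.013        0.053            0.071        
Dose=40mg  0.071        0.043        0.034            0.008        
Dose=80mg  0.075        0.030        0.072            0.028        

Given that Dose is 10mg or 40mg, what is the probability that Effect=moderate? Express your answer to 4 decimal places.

P(Dose=10mg) = 0.019 + 0.080 + 0.073 + 0.054 = 0.226.
P(Dose=40mg) = 0.071 + 0.043 + 0.034 + 0.008 = 0.156.
P(Dose ∈ {10mg, 40mg}) = 0.226 + 0.156 = 0.382; P(Effect=moderate, Dose ∈ {10mg, 40mg}) = 0.073 + 0.034 = 0.107.
P(Effect=moderate | Dose ∈ {10mg, 40mg}) = 0.107/0.382 = 0.2801.

0.2801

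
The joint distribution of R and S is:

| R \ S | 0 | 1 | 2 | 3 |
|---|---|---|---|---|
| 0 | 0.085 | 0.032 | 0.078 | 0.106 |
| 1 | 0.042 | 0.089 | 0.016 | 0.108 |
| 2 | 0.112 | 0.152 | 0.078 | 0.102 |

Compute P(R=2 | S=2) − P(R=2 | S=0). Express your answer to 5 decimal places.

-0.01513

P(S=2) = 0.078 + 0.016 + 0.078 = 0.172; P(R=2 | S=2) = 0.078/0.172 = 0.453488.
P(S=0) = 0.085 + 0.042 + 0.112 = 0.239; P(R=2 | S=0) = 0.112/0.239 = 0.468619.
Difference = -0.01513.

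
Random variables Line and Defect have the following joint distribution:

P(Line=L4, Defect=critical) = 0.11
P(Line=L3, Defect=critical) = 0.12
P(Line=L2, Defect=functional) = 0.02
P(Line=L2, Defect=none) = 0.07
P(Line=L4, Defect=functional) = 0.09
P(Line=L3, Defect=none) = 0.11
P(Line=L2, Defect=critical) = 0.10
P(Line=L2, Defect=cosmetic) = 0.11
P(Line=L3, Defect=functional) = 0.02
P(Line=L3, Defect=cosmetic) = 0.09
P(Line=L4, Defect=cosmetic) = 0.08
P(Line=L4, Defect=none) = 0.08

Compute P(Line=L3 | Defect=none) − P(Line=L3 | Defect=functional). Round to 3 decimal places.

0.269

P(Defect=none) = 0.07 + 0.11 + 0.08 = 0.26; P(Line=L3 | Defect=none) = 0.11/0.26 = 0.4231.
P(Defect=functional) = 0.02 + 0.02 + 0.09 = 0.13; P(Line=L3 | Defect=functional) = 0.02/0.13 = 0.1538.
Difference = 0.269.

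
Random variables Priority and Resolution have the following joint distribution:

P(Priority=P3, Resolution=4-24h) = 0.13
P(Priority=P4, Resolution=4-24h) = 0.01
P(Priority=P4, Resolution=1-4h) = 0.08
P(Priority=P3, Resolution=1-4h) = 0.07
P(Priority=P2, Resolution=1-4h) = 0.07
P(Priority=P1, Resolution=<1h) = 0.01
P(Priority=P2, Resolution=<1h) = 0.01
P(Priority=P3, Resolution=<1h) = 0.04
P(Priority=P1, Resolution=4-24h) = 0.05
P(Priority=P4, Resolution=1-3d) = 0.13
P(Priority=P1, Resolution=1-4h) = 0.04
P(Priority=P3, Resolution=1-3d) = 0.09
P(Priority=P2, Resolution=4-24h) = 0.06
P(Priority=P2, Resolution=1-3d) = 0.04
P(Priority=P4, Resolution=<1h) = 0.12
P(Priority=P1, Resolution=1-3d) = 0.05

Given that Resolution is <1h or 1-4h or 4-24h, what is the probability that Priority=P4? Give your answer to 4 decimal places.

0.3043

P(Resolution=<1h) = 0.01 + 0.01 + 0.04 + 0.12 = 0.18.
P(Resolution=1-4h) = 0.04 + 0.07 + 0.07 + 0.08 = 0.26.
P(Resolution=4-24h) = 0.05 + 0.06 + 0.13 + 0.01 = 0.25.
P(Resolution ∈ {<1h, 1-4h, 4-24h}) = 0.18 + 0.26 + 0.25 = 0.69; P(Priority=P4, Resolution ∈ {<1h, 1-4h, 4-24h}) = 0.12 + 0.08 + 0.01 = 0.21.
P(Priority=P4 | Resolution ∈ {<1h, 1-4h, 4-24h}) = 0.21/0.69 = 0.3043.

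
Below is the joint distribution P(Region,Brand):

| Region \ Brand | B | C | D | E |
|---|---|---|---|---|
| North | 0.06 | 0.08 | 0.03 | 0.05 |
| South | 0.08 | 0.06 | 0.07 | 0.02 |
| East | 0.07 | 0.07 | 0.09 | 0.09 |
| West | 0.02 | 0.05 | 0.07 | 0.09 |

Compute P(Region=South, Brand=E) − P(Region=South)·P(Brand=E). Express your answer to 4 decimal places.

-0.0375

P(Region=South) = 0.08 + 0.06 + 0.07 + 0.02 = 0.23.
P(Brand=E) = 0.05 + 0.02 + 0.09 + 0.09 = 0.25.
P(Region=South, Brand=E) − P(Region=South)P(Brand=E) = 0.02 − 0.23×0.25 = -0.0375.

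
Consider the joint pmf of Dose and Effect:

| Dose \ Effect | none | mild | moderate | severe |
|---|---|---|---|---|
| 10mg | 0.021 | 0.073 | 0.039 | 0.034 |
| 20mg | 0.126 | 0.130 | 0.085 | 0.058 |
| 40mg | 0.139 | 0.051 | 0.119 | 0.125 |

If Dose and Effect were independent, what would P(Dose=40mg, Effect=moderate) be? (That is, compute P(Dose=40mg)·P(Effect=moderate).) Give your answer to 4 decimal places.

0.1055

P(Dose=40mg) = 0.139 + 0.051 + 0.119 + 0.125 = 0.434.
P(Effect=moderate) = 0.039 + 0.085 + 0.119 = 0.243.
Product: 0.434 × 0.243 = 0.1055.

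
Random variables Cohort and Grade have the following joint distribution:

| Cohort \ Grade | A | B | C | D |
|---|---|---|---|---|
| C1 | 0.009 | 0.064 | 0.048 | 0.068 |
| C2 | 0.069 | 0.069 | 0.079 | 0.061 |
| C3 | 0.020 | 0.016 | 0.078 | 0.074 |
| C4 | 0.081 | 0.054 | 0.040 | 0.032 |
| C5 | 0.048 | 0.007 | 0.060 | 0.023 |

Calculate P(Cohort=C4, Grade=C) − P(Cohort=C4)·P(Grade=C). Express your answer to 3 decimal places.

P(Cohort=C4) = 0.081 + 0.054 + 0.040 + 0.032 = 0.207.
P(Grade=C) = 0.048 + 0.079 + 0.078 + 0.040 + 0.060 = 0.305.
P(Cohort=C4, Grade=C) − P(Cohort=C4)P(Grade=C) = 0.040 − 0.207×0.305 = -0.023.

-0.023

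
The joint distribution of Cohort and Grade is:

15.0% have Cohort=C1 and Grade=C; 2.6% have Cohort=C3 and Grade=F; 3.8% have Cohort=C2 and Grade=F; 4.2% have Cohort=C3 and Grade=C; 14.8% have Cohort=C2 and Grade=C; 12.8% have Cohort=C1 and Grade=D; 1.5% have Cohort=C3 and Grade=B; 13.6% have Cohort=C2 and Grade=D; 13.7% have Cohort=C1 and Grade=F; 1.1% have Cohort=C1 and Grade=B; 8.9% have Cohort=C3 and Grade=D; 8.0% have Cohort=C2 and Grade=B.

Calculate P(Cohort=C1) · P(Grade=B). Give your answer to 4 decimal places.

0.0452

P(Cohort=C1) = 0.011 + 0.150 + 0.128 + 0.137 = 0.426.
P(Grade=B) = 0.011 + 0.080 + 0.015 = 0.106.
Product: 0.426 × 0.106 = 0.0452.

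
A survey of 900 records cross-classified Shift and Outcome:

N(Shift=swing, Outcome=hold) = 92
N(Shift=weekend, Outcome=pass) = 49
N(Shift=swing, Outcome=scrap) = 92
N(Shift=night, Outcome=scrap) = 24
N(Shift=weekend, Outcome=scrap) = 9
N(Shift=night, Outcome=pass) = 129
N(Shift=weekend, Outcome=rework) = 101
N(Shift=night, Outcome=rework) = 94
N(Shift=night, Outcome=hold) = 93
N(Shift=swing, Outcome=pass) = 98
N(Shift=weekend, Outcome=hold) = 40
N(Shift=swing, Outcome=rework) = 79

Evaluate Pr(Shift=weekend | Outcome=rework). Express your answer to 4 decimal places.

Total with Outcome=rework: 79 + 94 + 101 = 274.
P(Shift=weekend | Outcome=rework) = 101/274 = 0.3686.

0.3686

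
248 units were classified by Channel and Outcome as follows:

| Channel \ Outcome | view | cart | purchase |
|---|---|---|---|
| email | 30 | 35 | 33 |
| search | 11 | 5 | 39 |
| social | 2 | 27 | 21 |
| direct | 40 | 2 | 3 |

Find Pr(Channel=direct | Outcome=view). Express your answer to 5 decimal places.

Total with Outcome=view: 30 + 11 + 2 + 40 = 83.
P(Channel=direct | Outcome=view) = 40/83 = 0.48193.

0.48193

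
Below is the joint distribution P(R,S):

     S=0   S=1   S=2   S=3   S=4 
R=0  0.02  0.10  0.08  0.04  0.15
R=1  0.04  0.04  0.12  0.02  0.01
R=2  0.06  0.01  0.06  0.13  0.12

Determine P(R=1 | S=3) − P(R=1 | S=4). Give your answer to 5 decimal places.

P(S=3) = 0.04 + 0.02 + 0.13 = 0.19; P(R=1 | S=3) = 0.02/0.19 = 0.105263.
P(S=4) = 0.15 + 0.01 + 0.12 = 0.28; P(R=1 | S=4) = 0.01/0.28 = 0.035714.
Difference = 0.06955.

0.06955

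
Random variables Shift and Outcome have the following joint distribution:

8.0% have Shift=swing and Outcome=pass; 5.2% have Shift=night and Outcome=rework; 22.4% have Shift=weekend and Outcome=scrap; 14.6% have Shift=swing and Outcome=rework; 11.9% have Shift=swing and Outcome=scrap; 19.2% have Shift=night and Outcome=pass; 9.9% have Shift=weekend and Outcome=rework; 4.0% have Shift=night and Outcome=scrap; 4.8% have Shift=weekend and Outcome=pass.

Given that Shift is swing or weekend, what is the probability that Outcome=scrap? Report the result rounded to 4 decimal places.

0.4791

P(Shift=swing) = 0.080 + 0.146 + 0.119 = 0.345.
P(Shift=weekend) = 0.048 + 0.099 + 0.224 = 0.371.
P(Shift ∈ {swing, weekend}) = 0.345 + 0.371 = 0.716; P(Outcome=scrap, Shift ∈ {swing, weekend}) = 0.119 + 0.224 = 0.343.
P(Outcome=scrap | Shift ∈ {swing, weekend}) = 0.343/0.716 = 0.4791.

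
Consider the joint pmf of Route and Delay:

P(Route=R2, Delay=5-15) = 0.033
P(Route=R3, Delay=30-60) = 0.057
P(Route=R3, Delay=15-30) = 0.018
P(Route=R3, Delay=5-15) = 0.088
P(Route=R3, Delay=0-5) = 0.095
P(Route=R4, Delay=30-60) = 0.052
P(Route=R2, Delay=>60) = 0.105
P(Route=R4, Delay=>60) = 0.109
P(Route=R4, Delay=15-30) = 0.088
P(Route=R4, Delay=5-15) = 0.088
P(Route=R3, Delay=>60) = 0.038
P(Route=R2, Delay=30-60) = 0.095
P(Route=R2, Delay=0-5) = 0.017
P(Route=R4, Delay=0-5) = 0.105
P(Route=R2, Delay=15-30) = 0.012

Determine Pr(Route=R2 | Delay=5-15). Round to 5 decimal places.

P(Delay=5-15) = 0.033 + 0.088 + 0.088 = 0.209.
P(Route=R2 | Delay=5-15) = 0.033/0.209 = 0.15789.

0.15789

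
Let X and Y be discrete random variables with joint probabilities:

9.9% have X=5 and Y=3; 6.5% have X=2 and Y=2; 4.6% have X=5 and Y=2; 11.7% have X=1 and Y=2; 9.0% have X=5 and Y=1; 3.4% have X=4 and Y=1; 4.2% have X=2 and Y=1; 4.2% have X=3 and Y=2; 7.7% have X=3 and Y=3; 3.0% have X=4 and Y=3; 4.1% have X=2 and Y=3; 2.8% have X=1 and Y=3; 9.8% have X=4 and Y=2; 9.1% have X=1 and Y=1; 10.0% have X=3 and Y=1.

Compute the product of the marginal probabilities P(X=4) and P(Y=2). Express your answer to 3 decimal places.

0.060

P(X=4) = 0.034 + 0.098 + 0.030 = 0.162.
P(Y=2) = 0.117 + 0.065 + 0.042 + 0.098 + 0.046 = 0.368.
Product: 0.162 × 0.368 = 0.060.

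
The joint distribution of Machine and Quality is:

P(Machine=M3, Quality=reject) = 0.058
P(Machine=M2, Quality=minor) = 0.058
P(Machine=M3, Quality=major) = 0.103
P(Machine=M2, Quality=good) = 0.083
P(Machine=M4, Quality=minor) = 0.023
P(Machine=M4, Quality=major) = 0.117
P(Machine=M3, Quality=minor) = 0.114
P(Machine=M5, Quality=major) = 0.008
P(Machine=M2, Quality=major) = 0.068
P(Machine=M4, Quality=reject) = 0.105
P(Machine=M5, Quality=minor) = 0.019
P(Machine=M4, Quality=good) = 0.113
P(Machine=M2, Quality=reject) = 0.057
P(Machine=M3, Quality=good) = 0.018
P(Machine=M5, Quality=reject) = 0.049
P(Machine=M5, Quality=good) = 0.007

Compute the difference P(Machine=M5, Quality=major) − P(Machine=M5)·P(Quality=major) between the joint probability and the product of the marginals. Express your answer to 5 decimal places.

P(Machine=M5) = 0.007 + 0.019 + 0.008 + 0.049 = 0.083.
P(Quality=major) = 0.068 + 0.103 + 0.117 + 0.008 = 0.296.
P(Machine=M5, Quality=major) − P(Machine=M5)P(Quality=major) = 0.008 − 0.083×0.296 = -0.01657.

-0.01657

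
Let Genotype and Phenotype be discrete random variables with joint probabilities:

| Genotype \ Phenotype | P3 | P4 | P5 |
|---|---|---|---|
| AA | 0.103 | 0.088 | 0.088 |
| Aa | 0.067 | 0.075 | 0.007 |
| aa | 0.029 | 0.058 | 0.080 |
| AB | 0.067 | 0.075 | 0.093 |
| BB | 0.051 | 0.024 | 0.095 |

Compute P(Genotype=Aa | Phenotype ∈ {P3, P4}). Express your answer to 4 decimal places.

P(Phenotype=P3) = 0.103 + 0.067 + 0.029 + 0.067 + 0.051 = 0.317.
P(Phenotype=P4) = 0.088 + 0.075 + 0.058 + 0.075 + 0.024 = 0.320.
P(Phenotype ∈ {P3, P4}) = 0.317 + 0.320 = 0.637; P(Genotype=Aa, Phenotype ∈ {P3, P4}) = 0.067 + 0.075 = 0.142.
P(Genotype=Aa | Phenotype ∈ {P3, P4}) = 0.142/0.637 = 0.2229.

0.2229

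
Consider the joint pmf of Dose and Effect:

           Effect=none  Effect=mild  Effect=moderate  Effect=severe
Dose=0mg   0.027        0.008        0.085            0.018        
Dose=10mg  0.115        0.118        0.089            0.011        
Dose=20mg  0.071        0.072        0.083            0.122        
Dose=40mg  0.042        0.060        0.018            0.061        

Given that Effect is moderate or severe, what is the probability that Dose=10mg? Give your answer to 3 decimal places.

0.205

P(Effect=moderate) = 0.085 + 0.089 + 0.083 + 0.018 = 0.275.
P(Effect=severe) = 0.018 + 0.011 + 0.122 + 0.061 = 0.212.
P(Effect ∈ {moderate, severe}) = 0.275 + 0.212 = 0.487; P(Dose=10mg, Effect ∈ {moderate, severe}) = 0.089 + 0.011 = 0.100.
P(Dose=10mg | Effect ∈ {moderate, severe}) = 0.100/0.487 = 0.205.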